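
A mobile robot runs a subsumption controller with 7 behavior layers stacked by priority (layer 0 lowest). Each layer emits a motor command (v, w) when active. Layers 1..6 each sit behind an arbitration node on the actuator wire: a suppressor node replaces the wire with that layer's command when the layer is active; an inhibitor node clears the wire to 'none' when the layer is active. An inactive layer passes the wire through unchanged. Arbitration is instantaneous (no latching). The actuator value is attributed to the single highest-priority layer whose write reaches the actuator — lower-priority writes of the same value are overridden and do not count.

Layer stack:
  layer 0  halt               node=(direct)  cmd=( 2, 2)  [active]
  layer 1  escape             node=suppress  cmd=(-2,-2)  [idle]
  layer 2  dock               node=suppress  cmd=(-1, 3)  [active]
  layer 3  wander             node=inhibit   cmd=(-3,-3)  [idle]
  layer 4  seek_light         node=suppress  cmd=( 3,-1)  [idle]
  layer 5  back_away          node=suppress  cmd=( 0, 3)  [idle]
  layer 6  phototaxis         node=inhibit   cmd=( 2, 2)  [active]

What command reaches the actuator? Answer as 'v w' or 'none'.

none

L0 halt: active, feeds wire = (2, 2)
L1 escape: idle → wire stays (2, 2)
L2 dock: active, suppressor → wire = (-1, 3)
L3 wander: idle → wire stays (-1, 3)
L4 seek_light: idle → wire stays (-1, 3)
L5 back_away: idle → wire stays (-1, 3)
L6 phototaxis: active, inhibitor → wire = none
actuator = none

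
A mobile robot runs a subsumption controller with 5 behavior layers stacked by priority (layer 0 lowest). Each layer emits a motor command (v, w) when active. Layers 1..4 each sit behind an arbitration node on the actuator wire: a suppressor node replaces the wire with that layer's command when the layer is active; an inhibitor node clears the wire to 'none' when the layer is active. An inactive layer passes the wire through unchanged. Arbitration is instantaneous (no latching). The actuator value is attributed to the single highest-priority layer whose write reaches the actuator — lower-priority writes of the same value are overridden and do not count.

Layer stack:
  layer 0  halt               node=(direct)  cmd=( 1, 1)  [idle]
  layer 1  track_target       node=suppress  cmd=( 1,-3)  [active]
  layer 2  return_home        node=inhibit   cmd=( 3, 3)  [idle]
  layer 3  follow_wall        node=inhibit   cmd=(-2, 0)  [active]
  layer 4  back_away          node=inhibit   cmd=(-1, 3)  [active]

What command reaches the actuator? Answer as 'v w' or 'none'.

[0] halt off; wire := none
[1] track_target on (suppress); wire := (1, -3)
[2] return_home off; pass (1, -3)
[3] follow_wall on (inhibit); wire := none
[4] back_away on (inhibit); wire := none
output none

none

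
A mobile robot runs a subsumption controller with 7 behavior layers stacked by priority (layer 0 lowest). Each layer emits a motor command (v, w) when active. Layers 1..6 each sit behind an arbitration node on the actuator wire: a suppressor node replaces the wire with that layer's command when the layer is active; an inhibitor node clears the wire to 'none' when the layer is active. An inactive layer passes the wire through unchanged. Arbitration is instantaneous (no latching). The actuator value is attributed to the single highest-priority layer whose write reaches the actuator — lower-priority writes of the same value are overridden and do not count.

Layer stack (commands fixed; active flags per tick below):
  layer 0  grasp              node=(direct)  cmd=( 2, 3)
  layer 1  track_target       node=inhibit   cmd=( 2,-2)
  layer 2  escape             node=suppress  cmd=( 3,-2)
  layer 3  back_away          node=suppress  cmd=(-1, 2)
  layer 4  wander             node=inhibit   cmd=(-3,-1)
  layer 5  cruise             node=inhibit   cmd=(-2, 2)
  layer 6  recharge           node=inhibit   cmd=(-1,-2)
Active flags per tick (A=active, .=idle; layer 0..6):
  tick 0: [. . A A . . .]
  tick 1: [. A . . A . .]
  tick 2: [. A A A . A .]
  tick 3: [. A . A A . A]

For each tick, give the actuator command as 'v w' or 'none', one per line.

tick 0:
  [0] grasp off; wire := none
  [1] track_target off; pass none
  [2] escape on (suppress); wire := (3, -2)
  [3] back_away on (suppress); wire := (-1, 2)
  [4] wander off; pass (-1, 2)
  [5] cruise off; pass (-1, 2)
  [6] recharge off; pass (-1, 2)
  output (-1, 2)
tick 1:
  [0] grasp off; wire := none
  [1] track_target on (inhibit); wire := none
  [2] escape off; pass none
  [3] back_away off; pass none
  [4] wander on (inhibit); wire := none
  [5] cruise off; pass none
  [6] recharge off; pass none
  output none
tick 2:
  [0] grasp off; wire := none
  [1] track_target on (inhibit); wire := none
  [2] escape on (suppress); wire := (3, -2)
  [3] back_away on (suppress); wire := (-1, 2)
  [4] wander off; pass (-1, 2)
  [5] cruise on (inhibit); wire := none
  [6] recharge off; pass none
  output none
tick 3:
  [0] grasp off; wire := none
  [1] track_target on (inhibit); wire := none
  [2] escape off; pass none
  [3] back_away on (suppress); wire := (-1, 2)
  [4] wander on (inhibit); wire := none
  [5] cruise off; pass none
  [6] recharge on (inhibit); wire := none
  output none

-1 2
none
none
none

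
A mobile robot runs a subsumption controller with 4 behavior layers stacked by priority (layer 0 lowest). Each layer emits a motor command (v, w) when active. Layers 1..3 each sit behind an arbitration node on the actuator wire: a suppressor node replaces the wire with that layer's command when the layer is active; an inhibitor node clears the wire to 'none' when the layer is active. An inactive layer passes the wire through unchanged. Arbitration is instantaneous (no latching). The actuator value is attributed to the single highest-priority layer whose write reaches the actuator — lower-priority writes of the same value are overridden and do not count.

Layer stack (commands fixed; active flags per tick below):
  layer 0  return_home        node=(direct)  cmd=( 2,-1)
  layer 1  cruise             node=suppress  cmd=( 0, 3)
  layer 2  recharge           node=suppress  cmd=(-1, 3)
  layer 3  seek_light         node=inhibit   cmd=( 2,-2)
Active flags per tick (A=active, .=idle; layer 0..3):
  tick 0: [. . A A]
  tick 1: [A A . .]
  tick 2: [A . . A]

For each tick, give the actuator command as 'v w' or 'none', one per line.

tick 0:
  [0] return_home off; wire := none
  [1] cruise off; pass none
  [2] recharge on (suppress); wire := (-1, 3)
  [3] seek_light on (inhibit); wire := none
  output none
tick 1:
  [0] return_home on; wire := (2, -1)
  [1] cruise on (suppress); wire := (0, 3)
  [2] recharge off; pass (0, 3)
  [3] seek_light off; pass (0, 3)
  output (0, 3)
tick 2:
  [0] return_home on; wire := (2, -1)
  [1] cruise off; pass (2, -1)
  [2] recharge off; pass (2, -1)
  [3] seek_light on (inhibit); wire := none
  output none

none
0 3
none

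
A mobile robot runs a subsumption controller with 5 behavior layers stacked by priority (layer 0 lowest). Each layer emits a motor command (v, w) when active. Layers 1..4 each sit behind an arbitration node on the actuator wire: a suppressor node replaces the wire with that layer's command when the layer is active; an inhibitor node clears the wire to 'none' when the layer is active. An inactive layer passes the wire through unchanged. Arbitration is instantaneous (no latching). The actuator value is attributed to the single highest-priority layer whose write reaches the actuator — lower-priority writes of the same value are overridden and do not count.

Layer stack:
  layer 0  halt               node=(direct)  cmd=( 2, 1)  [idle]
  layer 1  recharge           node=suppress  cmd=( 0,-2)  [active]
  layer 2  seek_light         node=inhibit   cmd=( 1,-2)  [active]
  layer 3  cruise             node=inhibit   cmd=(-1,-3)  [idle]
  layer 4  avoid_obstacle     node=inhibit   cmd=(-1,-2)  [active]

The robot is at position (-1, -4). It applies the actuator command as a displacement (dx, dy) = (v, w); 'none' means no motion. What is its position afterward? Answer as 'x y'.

-1 -4

layer 0 (halt) idle — none
layer 1 (recharge) active — suppresses: (0, -2)
layer 2 (seek_light) active — inhibits: none
layer 3 (cruise) idle — unchanged: none
layer 4 (avoid_obstacle) active — inhibits: none
→ actuator none
position: (-1, -4) + none = (-1, -4)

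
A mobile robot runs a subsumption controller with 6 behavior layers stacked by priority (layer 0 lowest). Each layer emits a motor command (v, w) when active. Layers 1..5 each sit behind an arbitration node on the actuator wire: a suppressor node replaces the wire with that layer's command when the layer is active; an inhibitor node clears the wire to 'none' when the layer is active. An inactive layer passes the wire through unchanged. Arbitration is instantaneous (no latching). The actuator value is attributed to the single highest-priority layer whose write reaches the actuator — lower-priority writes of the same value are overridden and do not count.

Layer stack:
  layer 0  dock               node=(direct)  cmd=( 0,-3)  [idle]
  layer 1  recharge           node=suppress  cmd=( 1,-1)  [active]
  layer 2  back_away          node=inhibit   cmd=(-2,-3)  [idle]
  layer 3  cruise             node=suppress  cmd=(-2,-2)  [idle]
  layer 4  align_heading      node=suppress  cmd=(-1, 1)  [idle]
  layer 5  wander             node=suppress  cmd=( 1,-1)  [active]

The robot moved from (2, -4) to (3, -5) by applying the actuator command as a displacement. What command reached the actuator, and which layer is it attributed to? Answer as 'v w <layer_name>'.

1 -1 wander

displacement = (3, -5) − (2, -4) = (1, -1)
L0 dock: idle → wire = none
L1 recharge: active, suppressor → wire = (1, -1)
L2 back_away: idle → wire stays (1, -1)
L3 cruise: idle → wire stays (1, -1)
L4 align_heading: idle → wire stays (1, -1)
L5 wander: active, suppressor → wire = (1, -1)
actuator = (1, -1) — from layer 5 (wander)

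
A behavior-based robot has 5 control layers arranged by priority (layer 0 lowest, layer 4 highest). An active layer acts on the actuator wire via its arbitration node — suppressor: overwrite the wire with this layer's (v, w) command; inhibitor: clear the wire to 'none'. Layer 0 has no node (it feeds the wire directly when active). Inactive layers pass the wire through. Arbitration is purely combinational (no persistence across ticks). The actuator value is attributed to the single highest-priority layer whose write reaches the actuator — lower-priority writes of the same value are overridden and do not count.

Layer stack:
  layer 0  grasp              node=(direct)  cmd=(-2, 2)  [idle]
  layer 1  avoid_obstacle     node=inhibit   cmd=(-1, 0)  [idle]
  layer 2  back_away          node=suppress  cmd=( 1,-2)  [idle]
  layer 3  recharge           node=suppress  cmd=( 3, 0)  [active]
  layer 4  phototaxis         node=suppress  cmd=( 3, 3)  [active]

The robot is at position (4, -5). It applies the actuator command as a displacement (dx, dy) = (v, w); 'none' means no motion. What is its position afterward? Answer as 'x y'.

layer 0 (grasp) idle — none
layer 1 (avoid_obstacle) idle — unchanged: none
layer 2 (back_away) idle — unchanged: none
layer 3 (recharge) active — suppresses: (3, 0)
layer 4 (phototaxis) active — suppresses: (3, 3)
→ actuator (3, 3)
position: (4, -5) + (3, 3) = (7, -2)

7 -2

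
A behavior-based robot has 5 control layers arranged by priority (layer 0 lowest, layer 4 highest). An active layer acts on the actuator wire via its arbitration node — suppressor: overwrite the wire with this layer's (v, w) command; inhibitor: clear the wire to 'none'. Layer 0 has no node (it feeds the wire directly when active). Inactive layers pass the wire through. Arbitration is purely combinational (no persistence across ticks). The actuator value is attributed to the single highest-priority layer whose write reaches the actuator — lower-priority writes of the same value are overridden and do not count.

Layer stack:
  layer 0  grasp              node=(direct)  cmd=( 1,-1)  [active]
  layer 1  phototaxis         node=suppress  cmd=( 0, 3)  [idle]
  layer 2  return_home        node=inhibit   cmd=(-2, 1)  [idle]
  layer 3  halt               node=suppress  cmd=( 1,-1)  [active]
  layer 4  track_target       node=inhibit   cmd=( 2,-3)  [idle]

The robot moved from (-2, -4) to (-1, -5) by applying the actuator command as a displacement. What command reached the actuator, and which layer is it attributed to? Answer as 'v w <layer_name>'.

displacement = (-1, -5) − (-2, -4) = (1, -1)
L0 grasp: active, feeds wire = (1, -1)
L1 phototaxis: idle → wire stays (1, -1)
L2 return_home: idle → wire stays (1, -1)
L3 halt: active, suppressor → wire = (1, -1)
L4 track_target: idle → wire stays (1, -1)
actuator = (1, -1) — from layer 3 (halt)

1 -1 halt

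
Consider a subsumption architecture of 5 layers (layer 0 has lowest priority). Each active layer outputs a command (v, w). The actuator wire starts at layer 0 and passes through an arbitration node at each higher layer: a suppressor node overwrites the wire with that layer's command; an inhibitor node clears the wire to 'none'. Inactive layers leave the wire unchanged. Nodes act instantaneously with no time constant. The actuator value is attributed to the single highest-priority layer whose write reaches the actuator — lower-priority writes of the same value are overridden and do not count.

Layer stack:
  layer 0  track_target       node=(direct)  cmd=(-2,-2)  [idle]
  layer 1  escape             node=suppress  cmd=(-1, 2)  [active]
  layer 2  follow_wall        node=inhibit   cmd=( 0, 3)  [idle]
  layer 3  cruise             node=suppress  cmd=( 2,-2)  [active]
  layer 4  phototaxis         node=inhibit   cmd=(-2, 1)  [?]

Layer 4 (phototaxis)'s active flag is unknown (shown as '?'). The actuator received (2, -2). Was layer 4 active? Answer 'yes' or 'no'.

If layer 4 is active=yes:
  actuator would be none
If layer 4 is active=no:
  actuator would be (2, -2)
Observed (2, -2), so layer 4 was idle.

no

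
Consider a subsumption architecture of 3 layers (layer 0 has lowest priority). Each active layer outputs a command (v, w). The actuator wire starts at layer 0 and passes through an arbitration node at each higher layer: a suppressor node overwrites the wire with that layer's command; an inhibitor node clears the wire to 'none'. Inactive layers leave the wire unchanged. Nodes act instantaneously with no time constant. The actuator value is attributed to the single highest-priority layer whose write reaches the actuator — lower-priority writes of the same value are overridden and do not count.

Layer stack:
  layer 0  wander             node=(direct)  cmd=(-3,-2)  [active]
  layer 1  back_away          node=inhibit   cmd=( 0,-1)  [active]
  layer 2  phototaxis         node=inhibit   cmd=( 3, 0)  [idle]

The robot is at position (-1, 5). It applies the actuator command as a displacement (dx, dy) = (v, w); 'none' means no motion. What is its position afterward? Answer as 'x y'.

L0 wander: active, feeds wire = (-3, -2)
L1 back_away: active, inhibitor → wire = none
L2 phototaxis: idle → wire stays none
actuator = none
position: (-1, 5) + none = (-1, 5)

-1 5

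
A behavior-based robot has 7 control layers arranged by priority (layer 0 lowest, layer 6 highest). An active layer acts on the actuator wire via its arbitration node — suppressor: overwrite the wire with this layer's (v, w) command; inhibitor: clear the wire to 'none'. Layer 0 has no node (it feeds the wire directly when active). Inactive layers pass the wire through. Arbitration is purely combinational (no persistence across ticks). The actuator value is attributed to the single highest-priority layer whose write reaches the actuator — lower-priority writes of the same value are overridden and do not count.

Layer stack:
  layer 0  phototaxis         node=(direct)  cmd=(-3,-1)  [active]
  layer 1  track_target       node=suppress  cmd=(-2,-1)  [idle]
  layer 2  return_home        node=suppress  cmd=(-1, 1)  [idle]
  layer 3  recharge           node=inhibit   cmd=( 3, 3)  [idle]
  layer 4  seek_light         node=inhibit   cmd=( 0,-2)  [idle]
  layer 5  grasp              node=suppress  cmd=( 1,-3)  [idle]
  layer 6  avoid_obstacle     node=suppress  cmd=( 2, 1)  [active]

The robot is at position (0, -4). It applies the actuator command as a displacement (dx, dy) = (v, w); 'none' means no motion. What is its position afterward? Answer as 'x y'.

layer 0 (phototaxis) active — direct: (-3, -1)
layer 1 (track_target) idle — unchanged: (-3, -1)
layer 2 (return_home) idle — unchanged: (-3, -1)
layer 3 (recharge) idle — unchanged: (-3, -1)
layer 4 (seek_light) idle — unchanged: (-3, -1)
layer 5 (grasp) idle — unchanged: (-3, -1)
layer 6 (avoid_obstacle) active — suppresses: (2, 1)
→ actuator (2, 1)
position: (0, -4) + (2, 1) = (2, -3)

2 -3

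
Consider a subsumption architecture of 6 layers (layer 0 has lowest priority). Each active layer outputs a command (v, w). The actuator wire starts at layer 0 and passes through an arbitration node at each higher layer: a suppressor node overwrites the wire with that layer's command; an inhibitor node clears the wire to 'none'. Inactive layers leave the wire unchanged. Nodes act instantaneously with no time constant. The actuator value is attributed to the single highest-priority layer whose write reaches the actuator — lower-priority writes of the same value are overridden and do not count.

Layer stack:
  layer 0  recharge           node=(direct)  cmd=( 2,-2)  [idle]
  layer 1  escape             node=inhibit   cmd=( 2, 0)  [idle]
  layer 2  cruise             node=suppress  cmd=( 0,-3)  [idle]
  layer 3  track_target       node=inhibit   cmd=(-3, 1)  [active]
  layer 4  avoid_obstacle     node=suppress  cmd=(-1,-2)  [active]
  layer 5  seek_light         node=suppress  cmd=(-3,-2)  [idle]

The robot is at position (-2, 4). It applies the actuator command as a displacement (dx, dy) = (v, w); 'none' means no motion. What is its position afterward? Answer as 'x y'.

L0 recharge: idle → wire = none
L1 escape: idle → wire stays none
L2 cruise: idle → wire stays none
L3 track_target: active, inhibitor → wire = none
L4 avoid_obstacle: active, suppressor → wire = (-1, -2)
L5 seek_light: idle → wire stays (-1, -2)
actuator = (-1, -2)
position: (-2, 4) + (-1, -2) = (-3, 2)

-3 2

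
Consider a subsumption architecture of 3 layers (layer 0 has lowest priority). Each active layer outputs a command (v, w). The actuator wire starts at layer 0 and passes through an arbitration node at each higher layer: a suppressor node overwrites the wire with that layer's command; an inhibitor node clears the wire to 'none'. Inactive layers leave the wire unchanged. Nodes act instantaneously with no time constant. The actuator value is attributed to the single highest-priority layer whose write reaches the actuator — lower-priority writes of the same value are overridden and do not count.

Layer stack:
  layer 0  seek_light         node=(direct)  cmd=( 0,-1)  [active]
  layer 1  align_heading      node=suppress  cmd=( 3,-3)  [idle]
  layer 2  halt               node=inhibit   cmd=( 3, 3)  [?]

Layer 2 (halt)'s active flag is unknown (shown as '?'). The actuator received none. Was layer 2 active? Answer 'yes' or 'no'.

If layer 2 is active=yes:
  actuator would be none
If layer 2 is active=no:
  actuator would be (0, -1)
Observed none, so layer 2 was active.

yes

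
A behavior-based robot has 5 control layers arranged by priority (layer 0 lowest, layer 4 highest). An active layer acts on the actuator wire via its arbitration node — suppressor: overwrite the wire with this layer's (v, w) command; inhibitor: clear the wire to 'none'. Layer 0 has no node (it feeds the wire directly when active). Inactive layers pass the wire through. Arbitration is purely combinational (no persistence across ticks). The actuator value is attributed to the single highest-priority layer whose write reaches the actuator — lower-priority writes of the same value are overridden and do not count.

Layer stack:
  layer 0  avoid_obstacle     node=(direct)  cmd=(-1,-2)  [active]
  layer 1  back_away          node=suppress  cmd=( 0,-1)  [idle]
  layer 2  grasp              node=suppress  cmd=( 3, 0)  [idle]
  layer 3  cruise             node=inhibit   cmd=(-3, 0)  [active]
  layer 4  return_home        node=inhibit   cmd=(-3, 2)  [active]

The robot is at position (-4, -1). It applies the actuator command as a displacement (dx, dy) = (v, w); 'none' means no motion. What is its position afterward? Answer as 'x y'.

L0 avoid_obstacle: active, feeds wire = (-1, -2)
L1 back_away: idle → wire stays (-1, -2)
L2 grasp: idle → wire stays (-1, -2)
L3 cruise: active, inhibitor → wire = none
L4 return_home: active, inhibitor → wire = none
actuator = none
position: (-4, -1) + none = (-4, -1)

-4 -1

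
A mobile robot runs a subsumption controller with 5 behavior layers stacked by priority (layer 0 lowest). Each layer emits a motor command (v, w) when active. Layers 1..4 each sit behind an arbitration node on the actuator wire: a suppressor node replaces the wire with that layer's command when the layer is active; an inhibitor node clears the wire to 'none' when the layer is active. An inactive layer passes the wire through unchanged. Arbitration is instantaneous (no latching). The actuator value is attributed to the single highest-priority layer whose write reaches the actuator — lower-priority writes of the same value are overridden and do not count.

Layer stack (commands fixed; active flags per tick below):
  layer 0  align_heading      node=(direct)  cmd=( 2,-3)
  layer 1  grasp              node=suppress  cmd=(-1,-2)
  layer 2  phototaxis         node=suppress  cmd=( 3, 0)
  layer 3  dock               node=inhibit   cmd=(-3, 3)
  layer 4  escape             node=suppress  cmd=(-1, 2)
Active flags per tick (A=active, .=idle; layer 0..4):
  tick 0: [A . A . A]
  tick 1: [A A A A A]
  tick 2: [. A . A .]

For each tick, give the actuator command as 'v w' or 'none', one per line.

-1 2
-1 2
none

tick 0:
  [0] align_heading on; wire := (2, -3)
  [1] grasp off; pass (2, -3)
  [2] phototaxis on (suppress); wire := (3, 0)
  [3] dock off; pass (3, 0)
  [4] escape on (suppress); wire := (-1, 2)
  output (-1, 2)
tick 1:
  [0] align_heading on; wire := (2, -3)
  [1] grasp on (suppress); wire := (-1, -2)
  [2] phototaxis on (suppress); wire := (3, 0)
  [3] dock on (inhibit); wire := none
  [4] escape on (suppress); wire := (-1, 2)
  output (-1, 2)
tick 2:
  [0] align_heading off; wire := none
  [1] grasp on (suppress); wire := (-1, -2)
  [2] phototaxis off; pass (-1, -2)
  [3] dock on (inhibit); wire := none
  [4] escape off; pass none
  output none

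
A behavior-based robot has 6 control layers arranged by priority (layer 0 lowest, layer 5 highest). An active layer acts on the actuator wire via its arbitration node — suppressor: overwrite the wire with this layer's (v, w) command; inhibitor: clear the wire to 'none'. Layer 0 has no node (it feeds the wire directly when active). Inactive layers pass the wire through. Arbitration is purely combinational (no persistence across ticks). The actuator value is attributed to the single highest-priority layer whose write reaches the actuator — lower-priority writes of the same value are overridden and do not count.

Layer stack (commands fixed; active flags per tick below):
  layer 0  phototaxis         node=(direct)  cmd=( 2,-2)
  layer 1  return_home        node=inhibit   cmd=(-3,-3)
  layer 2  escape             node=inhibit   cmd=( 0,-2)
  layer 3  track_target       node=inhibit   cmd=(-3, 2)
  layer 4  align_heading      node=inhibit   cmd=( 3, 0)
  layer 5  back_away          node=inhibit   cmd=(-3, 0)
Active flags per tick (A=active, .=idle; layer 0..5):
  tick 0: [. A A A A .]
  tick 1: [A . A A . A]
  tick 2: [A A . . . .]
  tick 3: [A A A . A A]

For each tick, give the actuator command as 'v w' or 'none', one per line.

none
none
none
none

tick 0:
  L0 phototaxis: idle → wire = none
  L1 return_home: active, inhibitor → wire = none
  L2 escape: active, inhibitor → wire = none
  L3 track_target: active, inhibitor → wire = none
  L4 align_heading: active, inhibitor → wire = none
  L5 back_away: idle → wire stays none
  actuator = none
tick 1:
  L0 phototaxis: active, feeds wire = (2, -2)
  L1 return_home: idle → wire stays (2, -2)
  L2 escape: active, inhibitor → wire = none
  L3 track_target: active, inhibitor → wire = none
  L4 align_heading: idle → wire stays none
  L5 back_away: active, inhibitor → wire = none
  actuator = none
tick 2:
  L0 phototaxis: active, feeds wire = (2, -2)
  L1 return_home: active, inhibitor → wire = none
  L2 escape: idle → wire stays none
  L3 track_target: idle → wire stays none
  L4 align_heading: idle → wire stays none
  L5 back_away: idle → wire stays none
  actuator = none
tick 3:
  L0 phototaxis: active, feeds wire = (2, -2)
  L1 return_home: active, inhibitor → wire = none
  L2 escape: active, inhibitor → wire = none
  L3 track_target: idle → wire stays none
  L4 align_heading: active, inhibitor → wire = none
  L5 back_away: active, inhibitor → wire = none
  actuator = none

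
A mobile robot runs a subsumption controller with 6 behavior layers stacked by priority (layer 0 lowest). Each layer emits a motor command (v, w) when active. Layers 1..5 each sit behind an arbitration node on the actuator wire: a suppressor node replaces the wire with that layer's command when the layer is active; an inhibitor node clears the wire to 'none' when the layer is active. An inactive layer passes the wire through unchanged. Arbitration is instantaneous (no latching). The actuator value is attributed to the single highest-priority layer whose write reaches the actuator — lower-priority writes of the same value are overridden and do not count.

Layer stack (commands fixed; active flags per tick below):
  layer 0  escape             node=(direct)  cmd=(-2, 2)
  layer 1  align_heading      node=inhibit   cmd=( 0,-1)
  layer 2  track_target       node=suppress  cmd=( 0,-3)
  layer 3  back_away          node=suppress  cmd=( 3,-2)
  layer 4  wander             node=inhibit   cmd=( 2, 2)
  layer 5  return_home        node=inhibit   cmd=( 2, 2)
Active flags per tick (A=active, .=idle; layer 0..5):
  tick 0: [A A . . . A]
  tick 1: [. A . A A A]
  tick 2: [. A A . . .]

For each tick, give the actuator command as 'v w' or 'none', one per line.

none
none
0 -3

tick 0:
  [0] escape on; wire := (-2, 2)
  [1] align_heading on (inhibit); wire := none
  [2] track_target off; pass none
  [3] back_away off; pass none
  [4] wander off; pass none
  [5] return_home on (inhibit); wire := none
  output none
tick 1:
  [0] escape off; wire := none
  [1] align_heading on (inhibit); wire := none
  [2] track_target off; pass none
  [3] back_away on (suppress); wire := (3, -2)
  [4] wander on (inhibit); wire := none
  [5] return_home on (inhibit); wire := none
  output none
tick 2:
  [0] escape off; wire := none
  [1] align_heading on (inhibit); wire := none
  [2] track_target on (suppress); wire := (0, -3)
  [3] back_away off; pass (0, -3)
  [4] wander off; pass (0, -3)
  [5] return_home off; pass (0, -3)
  output (0, -3)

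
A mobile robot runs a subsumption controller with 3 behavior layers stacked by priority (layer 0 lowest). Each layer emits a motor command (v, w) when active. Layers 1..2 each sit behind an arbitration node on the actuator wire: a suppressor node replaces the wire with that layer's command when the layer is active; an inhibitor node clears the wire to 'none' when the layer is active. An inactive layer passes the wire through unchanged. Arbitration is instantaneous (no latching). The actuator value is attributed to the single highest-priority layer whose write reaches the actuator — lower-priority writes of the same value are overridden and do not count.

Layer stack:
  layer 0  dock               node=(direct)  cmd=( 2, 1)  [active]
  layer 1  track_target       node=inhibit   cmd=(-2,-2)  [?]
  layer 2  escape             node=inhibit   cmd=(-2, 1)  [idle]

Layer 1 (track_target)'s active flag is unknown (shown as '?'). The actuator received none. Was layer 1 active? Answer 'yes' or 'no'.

If layer 1 is active=yes:
  actuator would be none
If layer 1 is active=no:
  actuator would be (2, 1)
Observed none, so layer 1 was active.

yes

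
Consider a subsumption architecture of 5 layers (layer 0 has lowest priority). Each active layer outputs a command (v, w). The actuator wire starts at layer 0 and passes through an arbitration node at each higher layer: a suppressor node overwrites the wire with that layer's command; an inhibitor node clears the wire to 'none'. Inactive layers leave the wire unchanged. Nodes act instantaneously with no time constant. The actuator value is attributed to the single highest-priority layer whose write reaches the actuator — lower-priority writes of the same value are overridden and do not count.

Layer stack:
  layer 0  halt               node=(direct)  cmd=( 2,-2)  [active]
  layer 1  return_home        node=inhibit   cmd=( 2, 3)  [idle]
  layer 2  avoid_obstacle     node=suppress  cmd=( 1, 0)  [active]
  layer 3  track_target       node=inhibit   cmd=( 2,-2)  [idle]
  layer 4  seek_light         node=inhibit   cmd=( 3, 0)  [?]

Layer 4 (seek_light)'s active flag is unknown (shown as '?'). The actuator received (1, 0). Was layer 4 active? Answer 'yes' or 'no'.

no

If layer 4 is active=yes:
  actuator would be none
If layer 4 is active=no:
  actuator would be (1, 0)
Observed (1, 0), so layer 4 was idle.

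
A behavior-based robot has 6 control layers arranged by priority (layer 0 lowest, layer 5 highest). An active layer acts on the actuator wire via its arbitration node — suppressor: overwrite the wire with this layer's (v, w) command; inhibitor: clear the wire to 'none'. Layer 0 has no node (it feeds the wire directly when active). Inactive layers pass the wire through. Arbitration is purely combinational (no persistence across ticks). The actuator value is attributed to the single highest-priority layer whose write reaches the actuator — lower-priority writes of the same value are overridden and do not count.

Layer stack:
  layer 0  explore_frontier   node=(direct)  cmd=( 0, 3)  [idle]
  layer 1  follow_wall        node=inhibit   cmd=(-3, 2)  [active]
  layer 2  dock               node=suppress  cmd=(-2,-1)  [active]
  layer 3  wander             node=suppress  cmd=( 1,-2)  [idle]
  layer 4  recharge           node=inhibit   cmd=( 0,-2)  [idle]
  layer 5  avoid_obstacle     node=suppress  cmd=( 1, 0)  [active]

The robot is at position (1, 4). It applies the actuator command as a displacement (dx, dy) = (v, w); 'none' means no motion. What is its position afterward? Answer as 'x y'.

L0 explore_frontier: idle → wire = none
L1 follow_wall: active, inhibitor → wire = none
L2 dock: active, suppressor → wire = (-2, -1)
L3 wander: idle → wire stays (-2, -1)
L4 recharge: idle → wire stays (-2, -1)
L5 avoid_obstacle: active, suppressor → wire = (1, 0)
actuator = (1, 0)
position: (1, 4) + (1, 0) = (2, 4)

2 4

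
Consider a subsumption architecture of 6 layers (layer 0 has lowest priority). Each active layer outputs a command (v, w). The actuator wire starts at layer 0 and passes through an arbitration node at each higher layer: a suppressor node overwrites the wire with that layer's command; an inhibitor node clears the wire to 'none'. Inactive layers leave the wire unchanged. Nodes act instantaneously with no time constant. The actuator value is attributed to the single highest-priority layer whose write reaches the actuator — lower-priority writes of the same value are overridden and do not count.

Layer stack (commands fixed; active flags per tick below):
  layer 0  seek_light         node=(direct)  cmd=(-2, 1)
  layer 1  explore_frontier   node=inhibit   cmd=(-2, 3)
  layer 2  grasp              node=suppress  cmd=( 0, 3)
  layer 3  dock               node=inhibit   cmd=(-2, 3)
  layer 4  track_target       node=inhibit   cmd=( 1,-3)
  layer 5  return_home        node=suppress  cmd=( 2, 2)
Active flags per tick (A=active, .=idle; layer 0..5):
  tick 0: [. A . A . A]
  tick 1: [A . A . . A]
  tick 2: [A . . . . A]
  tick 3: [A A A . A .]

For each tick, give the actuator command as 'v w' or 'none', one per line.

tick 0:
  [0] seek_light off; wire := none
  [1] explore_frontier on (inhibit); wire := none
  [2] grasp off; pass none
  [3] dock on (inhibit); wire := none
  [4] track_target off; pass none
  [5] return_home on (suppress); wire := (2, 2)
  output (2, 2)
tick 1:
  [0] seek_light on; wire := (-2, 1)
  [1] explore_frontier off; pass (-2, 1)
  [2] grasp on (suppress); wire := (0, 3)
  [3] dock off; pass (0, 3)
  [4] track_target off; pass (0, 3)
  [5] return_home on (suppress); wire := (2, 2)
  output (2, 2)
tick 2:
  [0] seek_light on; wire := (-2, 1)
  [1] explore_frontier off; pass (-2, 1)
  [2] grasp off; pass (-2, 1)
  [3] dock off; pass (-2, 1)
  [4] track_target off; pass (-2, 1)
  [5] return_home on (suppress); wire := (2, 2)
  output (2, 2)
tick 3:
  [0] seek_light on; wire := (-2, 1)
  [1] explore_frontier on (inhibit); wire := none
  [2] grasp on (suppress); wire := (0, 3)
  [3] dock off; pass (0, 3)
  [4] track_target on (inhibit); wire := none
  [5] return_home off; pass none
  output none

2 2
2 2
2 2
none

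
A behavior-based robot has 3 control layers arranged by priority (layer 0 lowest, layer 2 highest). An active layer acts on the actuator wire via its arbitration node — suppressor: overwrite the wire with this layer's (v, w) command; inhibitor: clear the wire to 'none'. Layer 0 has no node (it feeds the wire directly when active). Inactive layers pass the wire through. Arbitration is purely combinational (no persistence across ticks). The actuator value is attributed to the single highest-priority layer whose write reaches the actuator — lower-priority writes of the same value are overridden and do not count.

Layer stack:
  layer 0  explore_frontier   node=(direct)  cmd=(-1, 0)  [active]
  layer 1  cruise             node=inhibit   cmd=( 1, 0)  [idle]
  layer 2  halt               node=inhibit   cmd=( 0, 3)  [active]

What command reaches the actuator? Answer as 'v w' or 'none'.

[0] explore_frontier on; wire := (-1, 0)
[1] cruise off; pass (-1, 0)
[2] halt on (inhibit); wire := none
output none

none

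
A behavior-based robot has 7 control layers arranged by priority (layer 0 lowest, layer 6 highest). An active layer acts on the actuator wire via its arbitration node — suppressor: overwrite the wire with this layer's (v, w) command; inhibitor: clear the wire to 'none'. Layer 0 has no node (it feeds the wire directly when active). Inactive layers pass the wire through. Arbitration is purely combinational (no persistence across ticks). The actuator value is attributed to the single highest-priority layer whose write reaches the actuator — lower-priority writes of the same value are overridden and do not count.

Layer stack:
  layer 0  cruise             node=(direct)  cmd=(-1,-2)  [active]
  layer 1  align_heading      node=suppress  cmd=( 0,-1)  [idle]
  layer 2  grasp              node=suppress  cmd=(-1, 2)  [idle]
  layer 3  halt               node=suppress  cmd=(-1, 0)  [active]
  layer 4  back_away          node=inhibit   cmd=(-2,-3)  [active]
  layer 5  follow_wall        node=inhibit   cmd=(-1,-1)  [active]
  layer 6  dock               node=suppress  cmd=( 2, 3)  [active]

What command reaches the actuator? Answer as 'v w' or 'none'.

2 3

[0] cruise on; wire := (-1, -2)
[1] align_heading off; pass (-1, -2)
[2] grasp off; pass (-1, -2)
[3] halt on (suppress); wire := (-1, 0)
[4] back_away on (inhibit); wire := none
[5] follow_wall on (inhibit); wire := none
[6] dock on (suppress); wire := (2, 3)
output (2, 3)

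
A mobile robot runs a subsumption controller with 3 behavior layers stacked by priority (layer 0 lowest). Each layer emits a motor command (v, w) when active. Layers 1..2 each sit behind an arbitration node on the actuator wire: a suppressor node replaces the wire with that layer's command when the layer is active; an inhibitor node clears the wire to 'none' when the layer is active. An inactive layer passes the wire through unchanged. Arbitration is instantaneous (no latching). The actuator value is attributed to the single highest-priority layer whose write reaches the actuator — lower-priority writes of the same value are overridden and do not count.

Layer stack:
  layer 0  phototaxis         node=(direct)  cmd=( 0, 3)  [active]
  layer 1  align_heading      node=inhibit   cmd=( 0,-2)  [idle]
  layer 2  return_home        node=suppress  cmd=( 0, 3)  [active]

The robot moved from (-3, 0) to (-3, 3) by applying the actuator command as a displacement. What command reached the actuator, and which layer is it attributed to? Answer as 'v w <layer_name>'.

displacement = (-3, 3) − (-3, 0) = (0, 3)
L0 phototaxis: active, feeds wire = (0, 3)
L1 align_heading: idle → wire stays (0, 3)
L2 return_home: active, suppressor → wire = (0, 3)
actuator = (0, 3) — from layer 2 (return_home)

0 3 return_home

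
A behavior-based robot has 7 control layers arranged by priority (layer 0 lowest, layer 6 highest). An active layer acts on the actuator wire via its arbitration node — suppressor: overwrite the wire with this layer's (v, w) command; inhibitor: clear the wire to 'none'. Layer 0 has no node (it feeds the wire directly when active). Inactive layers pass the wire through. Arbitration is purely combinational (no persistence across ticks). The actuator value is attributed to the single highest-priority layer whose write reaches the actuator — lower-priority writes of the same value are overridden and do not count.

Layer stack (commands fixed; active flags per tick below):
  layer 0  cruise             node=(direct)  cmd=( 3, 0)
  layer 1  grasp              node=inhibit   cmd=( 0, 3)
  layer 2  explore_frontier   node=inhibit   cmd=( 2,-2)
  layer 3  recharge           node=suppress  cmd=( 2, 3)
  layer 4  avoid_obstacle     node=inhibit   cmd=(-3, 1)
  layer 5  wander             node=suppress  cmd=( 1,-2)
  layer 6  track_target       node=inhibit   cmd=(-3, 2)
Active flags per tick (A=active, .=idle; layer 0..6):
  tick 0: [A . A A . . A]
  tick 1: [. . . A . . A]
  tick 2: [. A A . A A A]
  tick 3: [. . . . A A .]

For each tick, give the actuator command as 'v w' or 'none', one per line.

none
none
none
1 -2

tick 0:
  layer 0 (cruise) active — direct: (3, 0)
  layer 1 (grasp) idle — unchanged: (3, 0)
  layer 2 (explore_frontier) active — inhibits: none
  layer 3 (recharge) active — suppresses: (2, 3)
  layer 4 (avoid_obstacle) idle — unchanged: (2, 3)
  layer 5 (wander) idle — unchanged: (2, 3)
  layer 6 (track_target) active — inhibits: none
  → actuator none
tick 1:
  layer 0 (cruise) idle — none
  layer 1 (grasp) idle — unchanged: none
  layer 2 (explore_frontier) idle — unchanged: none
  layer 3 (recharge) active — suppresses: (2, 3)
  layer 4 (avoid_obstacle) idle — unchanged: (2, 3)
  layer 5 (wander) idle — unchanged: (2, 3)
  layer 6 (track_target) active — inhibits: none
  → actuator none
tick 2:
  layer 0 (cruise) idle — none
  layer 1 (grasp) active — inhibits: none
  layer 2 (explore_frontier) active — inhibits: none
  layer 3 (recharge) idle — unchanged: none
  layer 4 (avoid_obstacle) active — inhibits: none
  layer 5 (wander) active — suppresses: (1, -2)
  layer 6 (track_target) active — inhibits: none
  → actuator none
tick 3:
  layer 0 (cruise) idle — none
  layer 1 (grasp) idle — unchanged: none
  layer 2 (explore_frontier) idle — unchanged: none
  layer 3 (recharge) idle — unchanged: none
  layer 4 (avoid_obstacle) active — inhibits: none
  layer 5 (wander) active — suppresses: (1, -2)
  layer 6 (track_target) idle — unchanged: (1, -2)
  → actuator (1, -2)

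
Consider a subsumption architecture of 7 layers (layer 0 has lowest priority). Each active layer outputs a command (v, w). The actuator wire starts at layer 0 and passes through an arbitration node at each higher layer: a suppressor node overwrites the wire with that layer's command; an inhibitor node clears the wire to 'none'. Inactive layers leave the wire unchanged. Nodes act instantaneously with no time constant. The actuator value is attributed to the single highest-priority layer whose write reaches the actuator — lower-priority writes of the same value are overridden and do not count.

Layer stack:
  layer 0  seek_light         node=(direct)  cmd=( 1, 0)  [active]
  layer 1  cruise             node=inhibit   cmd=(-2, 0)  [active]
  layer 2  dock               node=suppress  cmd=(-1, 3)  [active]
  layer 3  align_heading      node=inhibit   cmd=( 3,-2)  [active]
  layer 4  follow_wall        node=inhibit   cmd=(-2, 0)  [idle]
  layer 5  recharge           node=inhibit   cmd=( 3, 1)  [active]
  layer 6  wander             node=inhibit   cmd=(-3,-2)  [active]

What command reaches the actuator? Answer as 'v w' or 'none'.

[0] seek_light on; wire := (1, 0)
[1] cruise on (inhibit); wire := none
[2] dock on (suppress); wire := (-1, 3)
[3] align_heading on (inhibit); wire := none
[4] follow_wall off; pass none
[5] recharge on (inhibit); wire := none
[6] wander on (inhibit); wire := none
output none

none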